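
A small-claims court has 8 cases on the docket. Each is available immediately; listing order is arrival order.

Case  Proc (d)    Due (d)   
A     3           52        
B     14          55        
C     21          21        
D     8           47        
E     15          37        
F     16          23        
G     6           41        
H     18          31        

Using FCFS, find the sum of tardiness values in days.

FIFO (arrival order): A B C D E F G H.
A: 0→3, due 52, tardiness 0
B: 3→17, due 55, tardiness 0
C: 17→38, due 21, tardiness 17
D: 38→46, due 47, tardiness 0
E: 46→61, due 37, tardiness 24
F: 61→77, due 23, tardiness 54
G: 77→83, due 41, tardiness 42
H: 83→101, due 31, tardiness 70
Sum = 0+0+17+0+24+54+42+70 = 207.

207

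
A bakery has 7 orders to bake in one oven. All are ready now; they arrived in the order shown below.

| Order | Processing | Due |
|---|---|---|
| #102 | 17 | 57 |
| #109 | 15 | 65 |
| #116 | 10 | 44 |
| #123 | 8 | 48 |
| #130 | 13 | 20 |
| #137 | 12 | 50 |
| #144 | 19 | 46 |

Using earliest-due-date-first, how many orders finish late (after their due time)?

4

EDD (increasing due date): #130 #116 #144 #123 #137 #102 #109.
#130: 0→13, due 20, tardiness 0
#116: 13→23, due 44, tardiness 0
#144: 23→42, due 46, tardiness 0
#123: 42→50, due 48, tardiness 2
#137: 50→62, due 50, tardiness 12
#102: 62→79, due 57, tardiness 22
#109: 79→94, due 65, tardiness 29
Late orders: 4.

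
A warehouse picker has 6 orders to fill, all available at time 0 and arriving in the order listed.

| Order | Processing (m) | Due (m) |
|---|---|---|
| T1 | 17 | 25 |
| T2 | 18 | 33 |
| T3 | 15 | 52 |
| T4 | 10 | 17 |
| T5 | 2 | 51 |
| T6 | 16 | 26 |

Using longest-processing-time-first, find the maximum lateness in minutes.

LPT (decreasing processing time): T2 T1 T6 T3 T4 T5.
T2: 0→18, due 33, lateness -15
T1: 18→35, due 25, lateness 10
T6: 35→51, due 26, lateness 25
T3: 51→66, due 52, lateness 14
T4: 66→76, due 17, lateness 59
T5: 76→78, due 51, lateness 27
Maximum = 59.

59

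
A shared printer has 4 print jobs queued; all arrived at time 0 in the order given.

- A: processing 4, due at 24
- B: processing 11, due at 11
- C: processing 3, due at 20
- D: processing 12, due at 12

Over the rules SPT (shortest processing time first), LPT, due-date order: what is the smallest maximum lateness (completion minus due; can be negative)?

SPT (increasing processing time): C A B D.
C: 0→3, due 20, lateness -17
A: 3→7, due 24, lateness -17
B: 7→18, due 11, lateness 7
D: 18→30, due 12, lateness 18
Maximum = 18.
LPT (decreasing processing time): D B A C.
D: 0→12, due 12, lateness 0
B: 12→23, due 11, lateness 12
A: 23→27, due 24, lateness 3
C: 27→30, due 20, lateness 10
Maximum = 12.
EDD (increasing due date): B D C A.
B: 0→11, due 11, lateness 0
D: 11→23, due 12, lateness 11
C: 23→26, due 20, lateness 6
A: 26→30, due 24, lateness 6
Maximum = 11.
SPT 18, LPT 12, EDD 11 → minimum 11.

11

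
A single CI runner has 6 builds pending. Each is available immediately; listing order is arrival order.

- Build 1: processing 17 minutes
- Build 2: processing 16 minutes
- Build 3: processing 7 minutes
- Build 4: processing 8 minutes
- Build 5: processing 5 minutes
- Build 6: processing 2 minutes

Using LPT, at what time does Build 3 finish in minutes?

LPT (decreasing processing time): Build 1 Build 2 Build 4 Build 3 Build 5 Build 6.
Build 1: 0→17
Build 2: 17→33
Build 4: 33→41
Build 3: 41→48

48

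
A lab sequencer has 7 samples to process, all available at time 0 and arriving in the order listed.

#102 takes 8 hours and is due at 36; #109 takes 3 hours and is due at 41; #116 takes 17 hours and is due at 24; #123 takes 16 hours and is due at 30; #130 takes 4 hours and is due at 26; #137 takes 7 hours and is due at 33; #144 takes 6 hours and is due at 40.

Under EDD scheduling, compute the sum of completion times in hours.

EDD (increasing due date): #116 #130 #123 #137 #102 #144 #109.
#116: 0→17
#130: 17→21
#123: 21→37
#137: 37→44
#102: 44→52
#144: 52→58
#109: 58→61
Sum = 17+21+37+44+52+58+61 = 290.

290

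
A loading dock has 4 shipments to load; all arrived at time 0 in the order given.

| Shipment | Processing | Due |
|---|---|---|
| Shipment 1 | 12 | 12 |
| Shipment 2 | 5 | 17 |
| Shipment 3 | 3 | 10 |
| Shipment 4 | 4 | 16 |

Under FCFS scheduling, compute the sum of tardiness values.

18

FIFO (arrival order): Shipment 1 Shipment 2 Shipment 3 Shipment 4.
Shipment 1: 0→12, due 12, tardiness 0
Shipment 2: 12→17, due 17, tardiness 0
Shipment 3: 17→20, due 10, tardiness 10
Shipment 4: 20→24, due 16, tardiness 8
Sum = 0+0+10+8 = 18.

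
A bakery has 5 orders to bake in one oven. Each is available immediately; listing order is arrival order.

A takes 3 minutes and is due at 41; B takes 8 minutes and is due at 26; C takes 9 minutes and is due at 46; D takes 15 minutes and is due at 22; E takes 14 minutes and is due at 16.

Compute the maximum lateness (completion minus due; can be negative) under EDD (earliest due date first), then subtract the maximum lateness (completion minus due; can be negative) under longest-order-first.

-9

EDD (increasing due date): E D B A C.
E: 0→14, due 16, lateness -2
D: 14→29, due 22, lateness 7
B: 29→37, due 26, lateness 11
A: 37→40, due 41, lateness -1
C: 40→49, due 46, lateness 3
Maximum = 11.
LPT (decreasing processing time): D E C B A.
D: 0→15, due 22, lateness -7
E: 15→29, due 16, lateness 13
C: 29→38, due 46, lateness -8
B: 38→46, due 26, lateness 20
A: 46→49, due 41, lateness 8
Maximum = 20.
Difference = 11 − 20 = -9.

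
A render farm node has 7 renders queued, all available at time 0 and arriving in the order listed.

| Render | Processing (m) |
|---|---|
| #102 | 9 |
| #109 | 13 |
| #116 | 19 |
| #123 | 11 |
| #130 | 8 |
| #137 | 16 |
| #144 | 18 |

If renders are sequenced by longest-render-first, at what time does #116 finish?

19

LPT (decreasing processing time): #116 #144 #137 #109 #123 #102 #130.
#116: 0→19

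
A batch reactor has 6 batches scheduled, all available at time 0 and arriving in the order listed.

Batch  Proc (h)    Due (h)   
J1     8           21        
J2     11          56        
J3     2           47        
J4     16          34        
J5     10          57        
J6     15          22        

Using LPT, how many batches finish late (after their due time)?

LPT (decreasing processing time): J4 J6 J2 J5 J1 J3.
J4: 0→16, due 34, tardiness 0
J6: 16→31, due 22, tardiness 9
J2: 31→42, due 56, tardiness 0
J5: 42→52, due 57, tardiness 0
J1: 52→60, due 21, tardiness 39
J3: 60→62, due 47, tardiness 15
Late batches: 3.

3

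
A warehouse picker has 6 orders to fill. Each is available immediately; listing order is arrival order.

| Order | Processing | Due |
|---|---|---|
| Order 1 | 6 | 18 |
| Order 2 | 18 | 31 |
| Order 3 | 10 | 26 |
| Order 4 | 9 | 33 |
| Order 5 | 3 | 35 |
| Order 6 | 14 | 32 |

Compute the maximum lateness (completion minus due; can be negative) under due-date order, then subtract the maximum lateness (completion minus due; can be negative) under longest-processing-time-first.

-14

EDD (increasing due date): Order 1 Order 3 Order 2 Order 6 Order 4 Order 5.
Order 1: 0→6, due 18, lateness -12
Order 3: 6→16, due 26, lateness -10
Order 2: 16→34, due 31, lateness 3
Order 6: 34→48, due 32, lateness 16
Order 4: 48→57, due 33, lateness 24
Order 5: 57→60, due 35, lateness 25
Maximum = 25.
LPT (decreasing processing time): Order 2 Order 6 Order 3 Order 4 Order 1 Order 5.
Order 2: 0→18, due 31, lateness -13
Order 6: 18→32, due 32, lateness 0
Order 3: 32→42, due 26, lateness 16
Order 4: 42→51, due 33, lateness 18
Order 1: 51→57, due 18, lateness 39
Order 5: 57→60, due 35, lateness 25
Maximum = 39.
Difference = 25 − 39 = -14.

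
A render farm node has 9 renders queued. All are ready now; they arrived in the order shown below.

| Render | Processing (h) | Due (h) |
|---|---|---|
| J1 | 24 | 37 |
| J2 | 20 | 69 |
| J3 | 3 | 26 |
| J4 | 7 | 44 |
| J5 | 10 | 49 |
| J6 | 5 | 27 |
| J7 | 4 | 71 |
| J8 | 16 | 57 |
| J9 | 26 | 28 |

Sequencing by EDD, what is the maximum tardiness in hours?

EDD (increasing due date): J3 J6 J9 J1 J4 J5 J8 J2 J7.
J3: 0→3, due 26, tardiness 0
J6: 3→8, due 27, tardiness 0
J9: 8→34, due 28, tardiness 6
J1: 34→58, due 37, tardiness 21
J4: 58→65, due 44, tardiness 21
J5: 65→75, due 49, tardiness 26
J8: 75→91, due 57, tardiness 34
J2: 91→111, due 69, tardiness 42
J7: 111→115, due 71, tardiness 44
Maximum = 44.

44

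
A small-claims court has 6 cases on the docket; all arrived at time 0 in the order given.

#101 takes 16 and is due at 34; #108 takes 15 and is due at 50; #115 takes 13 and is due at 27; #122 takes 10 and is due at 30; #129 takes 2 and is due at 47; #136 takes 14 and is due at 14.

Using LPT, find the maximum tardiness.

LPT (decreasing processing time): #101 #108 #136 #115 #122 #129.
#101: 0→16, due 34, tardiness 0
#108: 16→31, due 50, tardiness 0
#136: 31→45, due 14, tardiness 31
#115: 45→58, due 27, tardiness 31
#122: 58→68, due 30, tardiness 38
#129: 68→70, due 47, tardiness 23
Maximum = 38.

38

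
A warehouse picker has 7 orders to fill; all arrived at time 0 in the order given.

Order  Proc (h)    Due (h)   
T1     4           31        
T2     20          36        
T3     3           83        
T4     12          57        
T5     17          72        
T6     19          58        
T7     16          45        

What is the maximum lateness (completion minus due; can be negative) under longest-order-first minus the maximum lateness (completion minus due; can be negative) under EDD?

41

LPT (decreasing processing time): T2 T6 T5 T7 T4 T1 T3.
T2: 0→20, due 36, lateness -16
T6: 20→39, due 58, lateness -19
T5: 39→56, due 72, lateness -16
T7: 56→72, due 45, lateness 27
T4: 72→84, due 57, lateness 27
T1: 84→88, due 31, lateness 57
T3: 88→91, due 83, lateness 8
Maximum = 57.
EDD (increasing due date): T1 T2 T7 T4 T6 T5 T3.
T1: 0→4, due 31, lateness -27
T2: 4→24, due 36, lateness -12
T7: 24→40, due 45, lateness -5
T4: 40→52, due 57, lateness -5
T6: 52→71, due 58, lateness 13
T5: 71→88, due 72, lateness 16
T3: 88→91, due 83, lateness 8
Maximum = 16.
Difference = 57 − 16 = 41.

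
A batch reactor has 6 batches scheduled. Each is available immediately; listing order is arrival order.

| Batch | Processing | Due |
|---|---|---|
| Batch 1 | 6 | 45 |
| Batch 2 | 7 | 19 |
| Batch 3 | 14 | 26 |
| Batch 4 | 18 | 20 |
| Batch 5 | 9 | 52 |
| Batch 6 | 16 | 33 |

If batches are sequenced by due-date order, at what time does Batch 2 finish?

EDD (increasing due date): Batch 2 Batch 4 Batch 3 Batch 6 Batch 1 Batch 5.
Batch 2: 0→7

7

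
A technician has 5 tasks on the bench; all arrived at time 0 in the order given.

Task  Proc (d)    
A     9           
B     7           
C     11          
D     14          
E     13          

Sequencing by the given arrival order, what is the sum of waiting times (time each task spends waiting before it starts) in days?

FIFO (arrival order): A B C D E.
A: waits 0, runs 0→9
B: waits 9, runs 9→16
C: waits 16, runs 16→27
D: waits 27, runs 27→41
E: waits 41, runs 41→54
Sum = 0+9+16+27+41 = 93.

93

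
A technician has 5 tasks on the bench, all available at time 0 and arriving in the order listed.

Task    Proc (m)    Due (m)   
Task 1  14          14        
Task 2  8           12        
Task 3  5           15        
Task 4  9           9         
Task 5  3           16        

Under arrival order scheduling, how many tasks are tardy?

4

FIFO (arrival order): Task 1 Task 2 Task 3 Task 4 Task 5.
Task 1: 0→14, due 14, tardiness 0
Task 2: 14→22, due 12, tardiness 10
Task 3: 22→27, due 15, tardiness 12
Task 4: 27→36, due 9, tardiness 27
Task 5: 36→39, due 16, tardiness 23
Late tasks: 4.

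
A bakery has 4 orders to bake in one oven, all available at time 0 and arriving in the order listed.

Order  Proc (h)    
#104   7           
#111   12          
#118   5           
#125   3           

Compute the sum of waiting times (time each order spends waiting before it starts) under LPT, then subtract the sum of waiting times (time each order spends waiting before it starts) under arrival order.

LPT (decreasing processing time): #111 #104 #118 #125.
#111: waits 0, runs 0→12
#104: waits 12, runs 12→19
#118: waits 19, runs 19→24
#125: waits 24, runs 24→27
Sum = 0+12+19+24 = 55.
FIFO (arrival order): #104 #111 #118 #125.
#104: waits 0, runs 0→7
#111: waits 7, runs 7→19
#118: waits 19, runs 19→24
#125: waits 24, runs 24→27
Sum = 0+7+19+24 = 50.
Difference = 55 − 50 = 5.

5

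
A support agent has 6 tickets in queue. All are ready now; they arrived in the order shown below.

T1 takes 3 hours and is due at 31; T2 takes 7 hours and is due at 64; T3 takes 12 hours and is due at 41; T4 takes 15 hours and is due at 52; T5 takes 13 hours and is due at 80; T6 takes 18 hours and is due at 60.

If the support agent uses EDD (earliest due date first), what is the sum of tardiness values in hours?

0

EDD (increasing due date): T1 T3 T4 T6 T2 T5.
T1: 0→3, due 31, tardiness 0
T3: 3→15, due 41, tardiness 0
T4: 15→30, due 52, tardiness 0
T6: 30→48, due 60, tardiness 0
T2: 48→55, due 64, tardiness 0
T5: 55→68, due 80, tardiness 0
Sum = 0+0+0+0+0+0 = 0.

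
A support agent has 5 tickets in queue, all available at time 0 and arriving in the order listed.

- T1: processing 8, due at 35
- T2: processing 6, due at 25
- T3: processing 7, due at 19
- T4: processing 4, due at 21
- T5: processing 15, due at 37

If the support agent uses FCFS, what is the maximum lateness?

FIFO (arrival order): T1 T2 T3 T4 T5.
T1: 0→8, due 35, lateness -27
T2: 8→14, due 25, lateness -11
T3: 14→21, due 19, lateness 2
T4: 21→25, due 21, lateness 4
T5: 25→40, due 37, lateness 3
Maximum = 4.

4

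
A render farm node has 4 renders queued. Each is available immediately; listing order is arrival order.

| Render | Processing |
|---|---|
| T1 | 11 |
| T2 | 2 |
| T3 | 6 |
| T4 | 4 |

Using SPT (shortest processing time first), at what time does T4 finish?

6

SPT (increasing processing time): T2 T4 T3 T1.
T2: 0→2
T4: 2→6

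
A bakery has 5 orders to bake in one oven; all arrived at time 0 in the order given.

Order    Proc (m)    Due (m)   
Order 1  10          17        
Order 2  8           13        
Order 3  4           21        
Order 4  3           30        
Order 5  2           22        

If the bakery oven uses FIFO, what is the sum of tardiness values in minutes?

11

FIFO (arrival order): Order 1 Order 2 Order 3 Order 4 Order 5.
Order 1: 0→10, due 17, tardiness 0
Order 2: 10→18, due 13, tardiness 5
Order 3: 18→22, due 21, tardiness 1
Order 4: 22→25, due 30, tardiness 0
Order 5: 25→27, due 22, tardiness 5
Sum = 0+5+1+0+5 = 11.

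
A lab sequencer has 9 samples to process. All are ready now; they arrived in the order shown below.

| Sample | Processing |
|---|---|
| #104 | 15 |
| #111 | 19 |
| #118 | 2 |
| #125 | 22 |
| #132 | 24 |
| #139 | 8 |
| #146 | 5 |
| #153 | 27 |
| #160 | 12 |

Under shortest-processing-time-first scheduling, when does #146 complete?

SPT (increasing processing time): #118 #146 #139 #160 #104 #111 #125 #132 #153.
#118: 0→2
#146: 2→7

7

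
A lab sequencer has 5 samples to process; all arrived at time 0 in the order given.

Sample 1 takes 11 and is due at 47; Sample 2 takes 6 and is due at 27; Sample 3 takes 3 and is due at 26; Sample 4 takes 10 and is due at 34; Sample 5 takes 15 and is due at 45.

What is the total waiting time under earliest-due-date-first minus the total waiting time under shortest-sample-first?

EDD (increasing due date): Sample 3 Sample 2 Sample 4 Sample 5 Sample 1.
Sample 3: waits 0, runs 0→3
Sample 2: waits 3, runs 3→9
Sample 4: waits 9, runs 9→19
Sample 5: waits 19, runs 19→34
Sample 1: waits 34, runs 34→45
Sum = 0+3+9+19+34 = 65.
SPT (increasing processing time): Sample 3 Sample 2 Sample 4 Sample 1 Sample 5.
Sample 3: waits 0, runs 0→3
Sample 2: waits 3, runs 3→9
Sample 4: waits 9, runs 9→19
Sample 1: waits 19, runs 19→30
Sample 5: waits 30, runs 30→45
Sum = 0+3+9+19+30 = 61.
Difference = 65 − 61 = 4.

4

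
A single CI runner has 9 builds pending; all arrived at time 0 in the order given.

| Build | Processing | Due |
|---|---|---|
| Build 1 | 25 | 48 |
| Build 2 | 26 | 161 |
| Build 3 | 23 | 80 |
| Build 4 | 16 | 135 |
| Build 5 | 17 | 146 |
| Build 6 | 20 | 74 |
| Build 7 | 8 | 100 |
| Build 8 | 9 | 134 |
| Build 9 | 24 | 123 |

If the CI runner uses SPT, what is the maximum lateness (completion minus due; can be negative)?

SPT (increasing processing time): Build 7 Build 8 Build 4 Build 5 Build 6 Build 3 Build 9 Build 1 Build 2.
Build 7: 0→8, due 100, lateness -92
Build 8: 8→17, due 134, lateness -117
Build 4: 17→33, due 135, lateness -102
Build 5: 33→50, due 146, lateness -96
Build 6: 50→70, due 74, lateness -4
Build 3: 70→93, due 80, lateness 13
Build 9: 93→117, due 123, lateness -6
Build 1: 117→142, due 48, lateness 94
Build 2: 142→168, due 161, lateness 7
Maximum = 94.

94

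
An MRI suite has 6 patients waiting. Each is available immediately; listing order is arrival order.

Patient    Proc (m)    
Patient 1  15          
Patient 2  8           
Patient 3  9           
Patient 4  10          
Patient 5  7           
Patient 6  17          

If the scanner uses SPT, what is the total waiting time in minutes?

SPT (increasing processing time): Patient 5 Patient 2 Patient 3 Patient 4 Patient 1 Patient 6.
Patient 5: waits 0, runs 0→7
Patient 2: waits 7, runs 7→15
Patient 3: waits 15, runs 15→24
Patient 4: waits 24, runs 24→34
Patient 1: waits 34, runs 34→49
Patient 6: waits 49, runs 49→66
Sum = 0+7+15+24+34+49 = 129.

129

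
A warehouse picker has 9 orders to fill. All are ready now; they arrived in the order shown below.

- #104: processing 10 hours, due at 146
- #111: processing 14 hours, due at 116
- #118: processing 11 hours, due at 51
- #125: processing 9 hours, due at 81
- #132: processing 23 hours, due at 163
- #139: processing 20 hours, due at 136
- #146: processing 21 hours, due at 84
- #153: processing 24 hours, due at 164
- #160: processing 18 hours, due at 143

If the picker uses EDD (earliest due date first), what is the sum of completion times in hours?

EDD (increasing due date): #118 #125 #146 #111 #139 #160 #104 #132 #153.
#118: 0→11
#125: 11→20
#146: 20→41
#111: 41→55
#139: 55→75
#160: 75→93
#104: 93→103
#132: 103→126
#153: 126→150
Sum = 11+20+41+55+75+93+103+126+150 = 674.

674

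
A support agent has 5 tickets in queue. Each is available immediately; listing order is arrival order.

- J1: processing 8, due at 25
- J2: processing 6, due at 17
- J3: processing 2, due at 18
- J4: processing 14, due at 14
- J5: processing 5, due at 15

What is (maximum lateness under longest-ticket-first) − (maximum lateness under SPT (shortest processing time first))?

-3

LPT (decreasing processing time): J4 J1 J2 J5 J3.
J4: 0→14, due 14, lateness 0
J1: 14→22, due 25, lateness -3
J2: 22→28, due 17, lateness 11
J5: 28→33, due 15, lateness 18
J3: 33→35, due 18, lateness 17
Maximum = 18.
SPT (increasing processing time): J3 J5 J2 J1 J4.
J3: 0→2, due 18, lateness -16
J5: 2→7, due 15, lateness -8
J2: 7→13, due 17, lateness -4
J1: 13→21, due 25, lateness -4
J4: 21→35, due 14, lateness 21
Maximum = 21.
Difference = 18 − 21 = -3.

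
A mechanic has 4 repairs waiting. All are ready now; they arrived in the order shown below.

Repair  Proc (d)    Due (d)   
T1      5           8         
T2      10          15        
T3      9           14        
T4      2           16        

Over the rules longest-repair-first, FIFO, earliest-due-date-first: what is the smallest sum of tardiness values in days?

19

LPT (decreasing processing time): T2 T3 T1 T4.
T2: 0→10, due 15, tardiness 0
T3: 10→19, due 14, tardiness 5
T1: 19→24, due 8, tardiness 16
T4: 24→26, due 16, tardiness 10
Sum = 0+5+16+10 = 31.
FIFO (arrival order): T1 T2 T3 T4.
T1: 0→5, due 8, tardiness 0
T2: 5→15, due 15, tardiness 0
T3: 15→24, due 14, tardiness 10
T4: 24→26, due 16, tardiness 10
Sum = 0+0+10+10 = 20.
EDD (increasing due date): T1 T3 T2 T4.
T1: 0→5, due 8, tardiness 0
T3: 5→14, due 14, tardiness 0
T2: 14→24, due 15, tardiness 9
T4: 24→26, due 16, tardiness 10
Sum = 0+0+9+10 = 19.
LPT 31, FIFO 20, EDD 19 → minimum 19.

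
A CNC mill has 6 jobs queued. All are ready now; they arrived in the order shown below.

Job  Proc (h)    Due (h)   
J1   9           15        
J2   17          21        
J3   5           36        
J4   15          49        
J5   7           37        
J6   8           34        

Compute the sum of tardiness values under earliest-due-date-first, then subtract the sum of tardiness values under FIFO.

EDD (increasing due date): J1 J2 J6 J3 J5 J4.
J1: 0→9, due 15, tardiness 0
J2: 9→26, due 21, tardiness 5
J6: 26→34, due 34, tardiness 0
J3: 34→39, due 36, tardiness 3
J5: 39→46, due 37, tardiness 9
J4: 46→61, due 49, tardiness 12
Sum = 0+5+0+3+9+12 = 29.
FIFO (arrival order): J1 J2 J3 J4 J5 J6.
J1: 0→9, due 15, tardiness 0
J2: 9→26, due 21, tardiness 5
J3: 26→31, due 36, tardiness 0
J4: 31→46, due 49, tardiness 0
J5: 46→53, due 37, tardiness 16
J6: 53→61, due 34, tardiness 27
Sum = 0+5+0+0+16+27 = 48.
Difference = 29 − 48 = -19.

-19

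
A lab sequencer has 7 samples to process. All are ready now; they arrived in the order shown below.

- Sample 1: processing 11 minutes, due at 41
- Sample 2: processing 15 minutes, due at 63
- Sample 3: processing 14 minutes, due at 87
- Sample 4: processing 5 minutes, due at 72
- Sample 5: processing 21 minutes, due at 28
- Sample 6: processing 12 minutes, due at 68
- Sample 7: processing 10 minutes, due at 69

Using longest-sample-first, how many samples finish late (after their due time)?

3

LPT (decreasing processing time): Sample 5 Sample 2 Sample 3 Sample 6 Sample 1 Sample 7 Sample 4.
Sample 5: 0→21, due 28, tardiness 0
Sample 2: 21→36, due 63, tardiness 0
Sample 3: 36→50, due 87, tardiness 0
Sample 6: 50→62, due 68, tardiness 0
Sample 1: 62→73, due 41, tardiness 32
Sample 7: 73→83, due 69, tardiness 14
Sample 4: 83→88, due 72, tardiness 16
Late samples: 3.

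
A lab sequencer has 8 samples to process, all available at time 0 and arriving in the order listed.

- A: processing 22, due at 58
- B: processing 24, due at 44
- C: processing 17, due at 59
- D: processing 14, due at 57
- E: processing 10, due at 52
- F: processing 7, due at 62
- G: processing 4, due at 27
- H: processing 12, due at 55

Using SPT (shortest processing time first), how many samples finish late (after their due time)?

SPT (increasing processing time): G F E H D C A B.
G: 0→4, due 27, tardiness 0
F: 4→11, due 62, tardiness 0
E: 11→21, due 52, tardiness 0
H: 21→33, due 55, tardiness 0
D: 33→47, due 57, tardiness 0
C: 47→64, due 59, tardiness 5
A: 64→86, due 58, tardiness 28
B: 86→110, due 44, tardiness 66
Late samples: 3.

3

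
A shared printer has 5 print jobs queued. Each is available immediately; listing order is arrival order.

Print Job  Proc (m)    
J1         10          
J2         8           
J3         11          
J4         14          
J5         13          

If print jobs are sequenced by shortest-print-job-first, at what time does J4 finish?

56

SPT (increasing processing time): J2 J1 J3 J5 J4.
J2: 0→8
J1: 8→18
J3: 18→29
J5: 29→42
J4: 42→56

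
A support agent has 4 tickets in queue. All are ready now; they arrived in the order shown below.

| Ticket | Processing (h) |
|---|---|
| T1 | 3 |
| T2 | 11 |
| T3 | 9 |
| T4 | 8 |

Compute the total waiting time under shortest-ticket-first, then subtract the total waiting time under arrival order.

SPT (increasing processing time): T1 T4 T3 T2.
T1: waits 0, runs 0→3
T4: waits 3, runs 3→11
T3: waits 11, runs 11→20
T2: waits 20, runs 20→31
Sum = 0+3+11+20 = 34.
FIFO (arrival order): T1 T2 T3 T4.
T1: waits 0, runs 0→3
T2: waits 3, runs 3→14
T3: waits 14, runs 14→23
T4: waits 23, runs 23→31
Sum = 0+3+14+23 = 40.
Difference = 34 − 40 = -6.

-6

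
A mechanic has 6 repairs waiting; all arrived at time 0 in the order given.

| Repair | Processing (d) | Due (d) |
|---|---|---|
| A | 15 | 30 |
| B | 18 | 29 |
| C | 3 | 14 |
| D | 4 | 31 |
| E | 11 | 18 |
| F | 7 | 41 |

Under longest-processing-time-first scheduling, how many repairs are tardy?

5

LPT (decreasing processing time): B A E F D C.
B: 0→18, due 29, tardiness 0
A: 18→33, due 30, tardiness 3
E: 33→44, due 18, tardiness 26
F: 44→51, due 41, tardiness 10
D: 51→55, due 31, tardiness 24
C: 55→58, due 14, tardiness 44
Late repairs: 5.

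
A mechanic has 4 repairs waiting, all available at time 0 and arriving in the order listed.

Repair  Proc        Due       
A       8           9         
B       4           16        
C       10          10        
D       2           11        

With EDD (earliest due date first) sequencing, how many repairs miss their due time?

EDD (increasing due date): A C D B.
A: 0→8, due 9, tardiness 0
C: 8→18, due 10, tardiness 8
D: 18→20, due 11, tardiness 9
B: 20→24, due 16, tardiness 8
Late repairs: 3.

3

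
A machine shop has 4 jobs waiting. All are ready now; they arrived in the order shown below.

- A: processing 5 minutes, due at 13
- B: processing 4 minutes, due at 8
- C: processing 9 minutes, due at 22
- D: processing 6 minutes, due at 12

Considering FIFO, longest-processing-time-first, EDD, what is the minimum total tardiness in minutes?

4

FIFO (arrival order): A B C D.
A: 0→5, due 13, tardiness 0
B: 5→9, due 8, tardiness 1
C: 9→18, due 22, tardiness 0
D: 18→24, due 12, tardiness 12
Sum = 0+1+0+12 = 13.
LPT (decreasing processing time): C D A B.
C: 0→9, due 22, tardiness 0
D: 9→15, due 12, tardiness 3
A: 15→20, due 13, tardiness 7
B: 20→24, due 8, tardiness 16
Sum = 0+3+7+16 = 26.
EDD (increasing due date): B D A C.
B: 0→4, due 8, tardiness 0
D: 4→10, due 12, tardiness 0
A: 10→15, due 13, tardiness 2
C: 15→24, due 22, tardiness 2
Sum = 0+0+2+2 = 4.
FIFO 13, LPT 26, EDD 4 → minimum 4.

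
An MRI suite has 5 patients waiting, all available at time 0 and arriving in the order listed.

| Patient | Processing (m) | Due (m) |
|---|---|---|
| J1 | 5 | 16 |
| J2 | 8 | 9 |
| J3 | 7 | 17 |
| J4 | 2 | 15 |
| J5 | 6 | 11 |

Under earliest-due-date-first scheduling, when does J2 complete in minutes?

EDD (increasing due date): J2 J5 J4 J1 J3.
J2: 0→8

8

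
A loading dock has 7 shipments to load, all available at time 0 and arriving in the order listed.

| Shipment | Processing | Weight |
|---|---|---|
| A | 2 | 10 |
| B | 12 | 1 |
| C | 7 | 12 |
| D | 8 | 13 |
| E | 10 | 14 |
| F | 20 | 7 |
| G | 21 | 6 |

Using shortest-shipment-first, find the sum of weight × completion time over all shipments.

SPT (increasing processing time): A C D E B F G.
A: finishes 2, weight 10, w·C = 20
C: finishes 9, weight 12, w·C = 108
D: finishes 17, weight 13, w·C = 221
E: finishes 27, weight 14, w·C = 378
B: finishes 39, weight 1, w·C = 39
F: finishes 59, weight 7, w·C = 413
G: finishes 80, weight 6, w·C = 480
Sum = 20+108+221+378+39+413+480 = 1659.

1659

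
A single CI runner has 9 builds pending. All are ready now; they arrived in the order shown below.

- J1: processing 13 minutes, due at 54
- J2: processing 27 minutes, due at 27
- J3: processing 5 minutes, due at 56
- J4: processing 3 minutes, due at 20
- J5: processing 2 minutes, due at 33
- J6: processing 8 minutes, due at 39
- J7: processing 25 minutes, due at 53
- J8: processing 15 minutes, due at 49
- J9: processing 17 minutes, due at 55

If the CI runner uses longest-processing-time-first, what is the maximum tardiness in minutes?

93

LPT (decreasing processing time): J2 J7 J9 J8 J1 J6 J3 J4 J5.
J2: 0→27, due 27, tardiness 0
J7: 27→52, due 53, tardiness 0
J9: 52→69, due 55, tardiness 14
J8: 69→84, due 49, tardiness 35
J1: 84→97, due 54, tardiness 43
J6: 97→105, due 39, tardiness 66
J3: 105→110, due 56, tardiness 54
J4: 110→113, due 20, tardiness 93
J5: 113→115, due 33, tardiness 82
Maximum = 93.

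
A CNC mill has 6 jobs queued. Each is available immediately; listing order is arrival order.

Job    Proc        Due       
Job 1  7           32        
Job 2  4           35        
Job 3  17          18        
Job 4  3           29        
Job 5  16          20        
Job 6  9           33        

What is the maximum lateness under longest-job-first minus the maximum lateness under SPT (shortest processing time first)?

LPT (decreasing processing time): Job 3 Job 5 Job 6 Job 1 Job 2 Job 4.
Job 3: 0→17, due 18, lateness -1
Job 5: 17→33, due 20, lateness 13
Job 6: 33→42, due 33, lateness 9
Job 1: 42→49, due 32, lateness 17
Job 2: 49→53, due 35, lateness 18
Job 4: 53→56, due 29, lateness 27
Maximum = 27.
SPT (increasing processing time): Job 4 Job 2 Job 1 Job 6 Job 5 Job 3.
Job 4: 0→3, due 29, lateness -26
Job 2: 3→7, due 35, lateness -28
Job 1: 7→14, due 32, lateness -18
Job 6: 14→23, due 33, lateness -10
Job 5: 23→39, due 20, lateness 19
Job 3: 39→56, due 18, lateness 38
Maximum = 38.
Difference = 27 − 38 = -11.

-11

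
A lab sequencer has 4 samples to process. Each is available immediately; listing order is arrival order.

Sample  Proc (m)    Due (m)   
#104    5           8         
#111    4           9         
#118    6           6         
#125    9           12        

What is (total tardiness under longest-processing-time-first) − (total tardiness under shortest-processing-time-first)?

14

LPT (decreasing processing time): #125 #118 #104 #111.
#125: 0→9, due 12, tardiness 0
#118: 9→15, due 6, tardiness 9
#104: 15→20, due 8, tardiness 12
#111: 20→24, due 9, tardiness 15
Sum = 0+9+12+15 = 36.
SPT (increasing processing time): #111 #104 #118 #125.
#111: 0→4, due 9, tardiness 0
#104: 4→9, due 8, tardiness 1
#118: 9→15, due 6, tardiness 9
#125: 15→24, due 12, tardiness 12
Sum = 0+1+9+12 = 22.
Difference = 36 − 22 = 14.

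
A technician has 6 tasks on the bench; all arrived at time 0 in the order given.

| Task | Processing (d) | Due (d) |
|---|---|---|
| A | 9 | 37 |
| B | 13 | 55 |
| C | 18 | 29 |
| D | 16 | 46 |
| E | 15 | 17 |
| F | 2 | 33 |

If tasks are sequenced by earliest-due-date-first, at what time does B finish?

73

EDD (increasing due date): E C F A D B.
E: 0→15
C: 15→33
F: 33→35
A: 35→44
D: 44→60
B: 60→73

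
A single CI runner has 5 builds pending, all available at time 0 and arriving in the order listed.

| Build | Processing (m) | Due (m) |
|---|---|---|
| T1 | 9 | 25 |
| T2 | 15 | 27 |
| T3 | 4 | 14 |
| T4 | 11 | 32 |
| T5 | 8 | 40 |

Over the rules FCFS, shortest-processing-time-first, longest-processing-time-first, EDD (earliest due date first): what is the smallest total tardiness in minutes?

15

FIFO (arrival order): T1 T2 T3 T4 T5.
T1: 0→9, due 25, tardiness 0
T2: 9→24, due 27, tardiness 0
T3: 24→28, due 14, tardiness 14
T4: 28→39, due 32, tardiness 7
T5: 39→47, due 40, tardiness 7
Sum = 0+0+14+7+7 = 28.
SPT (increasing processing time): T3 T5 T1 T4 T2.
T3: 0→4, due 14, tardiness 0
T5: 4→12, due 40, tardiness 0
T1: 12→21, due 25, tardiness 0
T4: 21→32, due 32, tardiness 0
T2: 32→47, due 27, tardiness 20
Sum = 0+0+0+0+20 = 20.
LPT (decreasing processing time): T2 T4 T1 T5 T3.
T2: 0→15, due 27, tardiness 0
T4: 15→26, due 32, tardiness 0
T1: 26→35, due 25, tardiness 10
T5: 35→43, due 40, tardiness 3
T3: 43→47, due 14, tardiness 33
Sum = 0+0+10+3+33 = 46.
EDD (increasing due date): T3 T1 T2 T4 T5.
T3: 0→4, due 14, tardiness 0
T1: 4→13, due 25, tardiness 0
T2: 13→28, due 27, tardiness 1
T4: 28→39, due 32, tardiness 7
T5: 39→47, due 40, tardiness 7
Sum = 0+0+1+7+7 = 15.
FIFO 28, SPT 20, LPT 46, EDD 15 → minimum 15.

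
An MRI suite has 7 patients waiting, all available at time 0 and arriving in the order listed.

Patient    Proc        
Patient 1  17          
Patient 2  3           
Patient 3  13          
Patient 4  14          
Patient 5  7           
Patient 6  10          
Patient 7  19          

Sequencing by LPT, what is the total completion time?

LPT (decreasing processing time): Patient 7 Patient 1 Patient 4 Patient 3 Patient 6 Patient 5 Patient 2.
Patient 7: 0→19
Patient 1: 19→36
Patient 4: 36→50
Patient 3: 50→63
Patient 6: 63→73
Patient 5: 73→80
Patient 2: 80→83
Sum = 19+36+50+63+73+80+83 = 404.

404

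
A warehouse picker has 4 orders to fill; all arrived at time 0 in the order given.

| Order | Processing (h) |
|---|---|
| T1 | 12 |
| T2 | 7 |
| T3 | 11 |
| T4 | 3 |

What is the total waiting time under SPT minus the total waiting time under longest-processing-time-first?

SPT (increasing processing time): T4 T2 T3 T1.
T4: waits 0, runs 0→3
T2: waits 3, runs 3→10
T3: waits 10, runs 10→21
T1: waits 21, runs 21→33
Sum = 0+3+10+21 = 34.
LPT (decreasing processing time): T1 T3 T2 T4.
T1: waits 0, runs 0→12
T3: waits 12, runs 12→23
T2: waits 23, runs 23→30
T4: waits 30, runs 30→33
Sum = 0+12+23+30 = 65.
Difference = 34 − 65 = -31.

-31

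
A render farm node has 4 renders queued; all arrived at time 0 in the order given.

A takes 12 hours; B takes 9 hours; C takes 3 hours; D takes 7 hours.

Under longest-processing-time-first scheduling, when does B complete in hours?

LPT (decreasing processing time): A B D C.
A: 0→12
B: 12→21

21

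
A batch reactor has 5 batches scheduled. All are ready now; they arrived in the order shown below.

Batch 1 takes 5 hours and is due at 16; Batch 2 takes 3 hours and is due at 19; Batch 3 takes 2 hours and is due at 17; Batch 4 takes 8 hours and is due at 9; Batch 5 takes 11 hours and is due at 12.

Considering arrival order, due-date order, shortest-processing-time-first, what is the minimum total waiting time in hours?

FIFO (arrival order): Batch 1 Batch 2 Batch 3 Batch 4 Batch 5.
Batch 1: waits 0, runs 0→5
Batch 2: waits 5, runs 5→8
Batch 3: waits 8, runs 8→10
Batch 4: waits 10, runs 10→18
Batch 5: waits 18, runs 18→29
Sum = 0+5+8+10+18 = 41.
EDD (increasing due date): Batch 4 Batch 5 Batch 1 Batch 3 Batch 2.
Batch 4: waits 0, runs 0→8
Batch 5: waits 8, runs 8→19
Batch 1: waits 19, runs 19→24
Batch 3: waits 24, runs 24→26
Batch 2: waits 26, runs 26→29
Sum = 0+8+19+24+26 = 77.
SPT (increasing processing time): Batch 3 Batch 2 Batch 1 Batch 4 Batch 5.
Batch 3: waits 0, runs 0→2
Batch 2: waits 2, runs 2→5
Batch 1: waits 5, runs 5→10
Batch 4: waits 10, runs 10→18
Batch 5: waits 18, runs 18→29
Sum = 0+2+5+10+18 = 35.
FIFO 41, EDD 77, SPT 35 → minimum 35.

35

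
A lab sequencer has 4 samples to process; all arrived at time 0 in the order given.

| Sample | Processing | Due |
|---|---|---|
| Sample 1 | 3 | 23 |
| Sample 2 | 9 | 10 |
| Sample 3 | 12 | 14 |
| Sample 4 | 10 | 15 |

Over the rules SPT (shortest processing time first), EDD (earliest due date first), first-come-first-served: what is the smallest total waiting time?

SPT (increasing processing time): Sample 1 Sample 2 Sample 4 Sample 3.
Sample 1: waits 0, runs 0→3
Sample 2: waits 3, runs 3→12
Sample 4: waits 12, runs 12→22
Sample 3: waits 22, runs 22→34
Sum = 0+3+12+22 = 37.
EDD (increasing due date): Sample 2 Sample 3 Sample 4 Sample 1.
Sample 2: waits 0, runs 0→9
Sample 3: waits 9, runs 9→21
Sample 4: waits 21, runs 21→31
Sample 1: waits 31, runs 31→34
Sum = 0+9+21+31 = 61.
FIFO (arrival order): Sample 1 Sample 2 Sample 3 Sample 4.
Sample 1: waits 0, runs 0→3
Sample 2: waits 3, runs 3→12
Sample 3: waits 12, runs 12→24
Sample 4: waits 24, runs 24→34
Sum = 0+3+12+24 = 39.
SPT 37, EDD 61, FIFO 39 → minimum 37.

37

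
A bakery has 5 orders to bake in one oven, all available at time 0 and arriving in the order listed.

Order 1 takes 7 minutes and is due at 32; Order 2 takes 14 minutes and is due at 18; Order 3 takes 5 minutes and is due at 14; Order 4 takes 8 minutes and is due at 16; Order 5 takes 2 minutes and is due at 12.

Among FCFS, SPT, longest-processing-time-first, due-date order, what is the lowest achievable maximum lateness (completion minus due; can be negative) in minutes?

FIFO (arrival order): Order 1 Order 2 Order 3 Order 4 Order 5.
Order 1: 0→7, due 32, lateness -25
Order 2: 7→21, due 18, lateness 3
Order 3: 21→26, due 14, lateness 12
Order 4: 26→34, due 16, lateness 18
Order 5: 34→36, due 12, lateness 24
Maximum = 24.
SPT (increasing processing time): Order 5 Order 3 Order 1 Order 4 Order 2.
Order 5: 0→2, due 12, lateness -10
Order 3: 2→7, due 14, lateness -7
Order 1: 7→14, due 32, lateness -18
Order 4: 14→22, due 16, lateness 6
Order 2: 22→36, due 18, lateness 18
Maximum = 18.
LPT (decreasing processing time): Order 2 Order 4 Order 1 Order 3 Order 5.
Order 2: 0→14, due 18, lateness -4
Order 4: 14→22, due 16, lateness 6
Order 1: 22→29, due 32, lateness -3
Order 3: 29→34, due 14, lateness 20
Order 5: 34→36, due 12, lateness 24
Maximum = 24.
EDD (increasing due date): Order 5 Order 3 Order 4 Order 2 Order 1.
Order 5: 0→2, due 12, lateness -10
Order 3: 2→7, due 14, lateness -7
Order 4: 7→15, due 16, lateness -1
Order 2: 15→29, due 18, lateness 11
Order 1: 29→36, due 32, lateness 4
Maximum = 11.
FIFO 24, SPT 18, LPT 24, EDD 11 → minimum 11.

11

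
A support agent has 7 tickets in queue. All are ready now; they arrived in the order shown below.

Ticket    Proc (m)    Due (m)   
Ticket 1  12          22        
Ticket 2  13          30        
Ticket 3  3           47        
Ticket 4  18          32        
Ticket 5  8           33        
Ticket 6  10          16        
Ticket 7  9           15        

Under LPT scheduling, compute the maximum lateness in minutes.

47

LPT (decreasing processing time): Ticket 4 Ticket 2 Ticket 1 Ticket 6 Ticket 7 Ticket 5 Ticket 3.
Ticket 4: 0→18, due 32, lateness -14
Ticket 2: 18→31, due 30, lateness 1
Ticket 1: 31→43, due 22, lateness 21
Ticket 6: 43→53, due 16, lateness 37
Ticket 7: 53→62, due 15, lateness 47
Ticket 5: 62→70, due 33, lateness 37
Ticket 3: 70→73, due 47, lateness 26
Maximum = 47.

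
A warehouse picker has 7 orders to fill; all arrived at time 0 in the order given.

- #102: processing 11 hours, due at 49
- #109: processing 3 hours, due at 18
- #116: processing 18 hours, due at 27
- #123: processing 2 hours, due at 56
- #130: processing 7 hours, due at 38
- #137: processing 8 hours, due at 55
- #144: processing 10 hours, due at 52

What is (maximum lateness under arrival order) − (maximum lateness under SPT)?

FIFO (arrival order): #102 #109 #116 #123 #130 #137 #144.
#102: 0→11, due 49, lateness -38
#109: 11→14, due 18, lateness -4
#116: 14→32, due 27, lateness 5
#123: 32→34, due 56, lateness -22
#130: 34→41, due 38, lateness 3
#137: 41→49, due 55, lateness -6
#144: 49→59, due 52, lateness 7
Maximum = 7.
SPT (increasing processing time): #123 #109 #130 #137 #144 #102 #116.
#123: 0→2, due 56, lateness -54
#109: 2→5, due 18, lateness -13
#130: 5→12, due 38, lateness -26
#137: 12→20, due 55, lateness -35
#144: 20→30, due 52, lateness -22
#102: 30→41, due 49, lateness -8
#116: 41→59, due 27, lateness 32
Maximum = 32.
Difference = 7 − 32 = -25.

-25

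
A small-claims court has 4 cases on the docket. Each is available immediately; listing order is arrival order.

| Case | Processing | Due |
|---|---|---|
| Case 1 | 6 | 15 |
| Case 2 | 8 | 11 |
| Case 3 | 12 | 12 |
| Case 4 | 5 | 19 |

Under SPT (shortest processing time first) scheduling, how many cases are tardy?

2

SPT (increasing processing time): Case 4 Case 1 Case 2 Case 3.
Case 4: 0→5, due 19, tardiness 0
Case 1: 5→11, due 15, tardiness 0
Case 2: 11→19, due 11, tardiness 8
Case 3: 19→31, due 12, tardiness 19
Late cases: 2.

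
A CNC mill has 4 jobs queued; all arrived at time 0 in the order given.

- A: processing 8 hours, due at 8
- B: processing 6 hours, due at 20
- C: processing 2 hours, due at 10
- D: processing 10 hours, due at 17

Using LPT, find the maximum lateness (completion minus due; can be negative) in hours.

16

LPT (decreasing processing time): D A B C.
D: 0→10, due 17, lateness -7
A: 10→18, due 8, lateness 10
B: 18→24, due 20, lateness 4
C: 24→26, due 10, lateness 16
Maximum = 16.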